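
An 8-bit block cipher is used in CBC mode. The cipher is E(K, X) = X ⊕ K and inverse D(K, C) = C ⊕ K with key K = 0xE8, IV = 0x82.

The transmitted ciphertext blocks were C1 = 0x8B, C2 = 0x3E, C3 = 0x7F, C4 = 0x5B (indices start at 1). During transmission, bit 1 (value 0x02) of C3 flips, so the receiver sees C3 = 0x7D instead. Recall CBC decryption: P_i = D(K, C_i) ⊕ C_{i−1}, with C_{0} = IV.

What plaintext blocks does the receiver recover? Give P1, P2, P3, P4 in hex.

Only C3 changed, to 0x7D. In CBC, a change in C_i garbles P_i and flips the same bit in P_{i+1}. Decrypting the received ciphertext:
P1: D(K, 0x8B) = 0x63; 0x63 ⊕ 0x82 = 0xE1.
P2: D(K, 0x3E) = 0xD6; 0xD6 ⊕ 0x8B = 0x5D.
P3: D(K, 0x7D) = 0x95; 0x95 ⊕ 0x3E = 0xAB.
P4: D(K, 0x5B) = 0xB3; 0xB3 ⊕ 0x7D = 0xCE.
Blocks that differ from the original plaintext: P3, P4.

P1 = 0xE1, P2 = 0x5D, P3 = 0xAB, P4 = 0xCE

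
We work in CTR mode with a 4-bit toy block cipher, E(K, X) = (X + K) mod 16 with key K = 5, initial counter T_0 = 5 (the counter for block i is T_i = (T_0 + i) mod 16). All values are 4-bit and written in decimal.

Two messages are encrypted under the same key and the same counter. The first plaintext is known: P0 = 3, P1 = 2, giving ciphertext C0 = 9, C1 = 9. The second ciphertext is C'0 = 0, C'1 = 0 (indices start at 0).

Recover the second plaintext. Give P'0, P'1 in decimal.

In CTR with a reused counter, both messages share the same keystream S_i, so C_i ⊕ C'_i = P_i ⊕ P'_i and thus P'_i = P_i ⊕ C_i ⊕ C'_i.
P'0: 3 ⊕ 9 ⊕ 0 = 10.
P'1: 2 ⊕ 9 ⊕ 0 = 11.

P'0 = 10, P'1 = 11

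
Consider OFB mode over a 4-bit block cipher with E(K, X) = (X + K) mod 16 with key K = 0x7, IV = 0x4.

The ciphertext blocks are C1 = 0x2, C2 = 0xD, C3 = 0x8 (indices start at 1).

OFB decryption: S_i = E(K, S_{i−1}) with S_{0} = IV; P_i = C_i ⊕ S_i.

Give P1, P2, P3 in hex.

P1 = 0x9, P2 = 0xF, P3 = 0x1

P1: S = E(K, 0x4) = 0xB; 0x2 ⊕ 0xB = 0x9.
P2: S = E(K, 0xB) = 0x2; 0xD ⊕ 0x2 = 0xF.
P3: S = E(K, 0x2) = 0x9; 0x8 ⊕ 0x9 = 0x1.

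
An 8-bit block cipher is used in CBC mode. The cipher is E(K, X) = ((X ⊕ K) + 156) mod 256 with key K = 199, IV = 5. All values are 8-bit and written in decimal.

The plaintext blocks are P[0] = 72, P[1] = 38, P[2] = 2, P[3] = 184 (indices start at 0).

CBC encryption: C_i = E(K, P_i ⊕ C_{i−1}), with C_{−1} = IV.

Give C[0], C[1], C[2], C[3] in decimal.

C[0]: P[0] ⊕ 5 = 77; E(K, 77) = 38.
C[1]: P[1] ⊕ 38 = 0; E(K, 0) = 99.
C[2]: P[2] ⊕ 99 = 97; E(K, 97) = 66.
C[3]: P[3] ⊕ 66 = 250; E(K, 250) = 217.

C[0] = 38, C[1] = 99, C[2] = 66, C[3] = 217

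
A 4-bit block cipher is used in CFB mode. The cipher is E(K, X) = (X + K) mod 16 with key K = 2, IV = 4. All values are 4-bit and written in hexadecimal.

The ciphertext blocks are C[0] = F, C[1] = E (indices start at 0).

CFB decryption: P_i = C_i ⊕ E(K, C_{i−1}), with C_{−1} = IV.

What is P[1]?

P[1]: E(K, F) = 1; E ⊕ 1 = F.

P[1] = F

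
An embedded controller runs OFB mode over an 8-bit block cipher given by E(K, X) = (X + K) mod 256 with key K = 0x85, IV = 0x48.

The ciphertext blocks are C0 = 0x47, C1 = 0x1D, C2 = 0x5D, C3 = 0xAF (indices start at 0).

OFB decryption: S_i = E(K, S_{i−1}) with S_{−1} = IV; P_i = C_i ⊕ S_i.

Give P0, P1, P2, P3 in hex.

P0 = 0x8A, P1 = 0x4F, P2 = 0x8A, P3 = 0xF3

P0: S = E(K, 0x48) = 0xCD; 0x47 ⊕ 0xCD = 0x8A.
P1: S = E(K, 0xCD) = 0x52; 0x1D ⊕ 0x52 = 0x4F.
P2: S = E(K, 0x52) = 0xD7; 0x5D ⊕ 0xD7 = 0x8A.
P3: S = E(K, 0xD7) = 0x5C; 0xAF ⊕ 0x5C = 0xF3.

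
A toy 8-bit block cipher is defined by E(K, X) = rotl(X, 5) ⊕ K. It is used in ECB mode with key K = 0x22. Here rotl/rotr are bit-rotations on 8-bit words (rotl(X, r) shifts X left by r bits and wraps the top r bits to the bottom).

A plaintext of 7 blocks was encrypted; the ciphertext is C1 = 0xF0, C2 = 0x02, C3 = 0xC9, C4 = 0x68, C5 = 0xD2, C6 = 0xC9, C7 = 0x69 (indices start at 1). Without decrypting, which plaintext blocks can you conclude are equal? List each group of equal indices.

ECB encrypts each block independently with the same key, so equal ciphertext blocks imply equal plaintext blocks.
C3 = C6 = 0xC9, so P3 = P6.

P3 = P6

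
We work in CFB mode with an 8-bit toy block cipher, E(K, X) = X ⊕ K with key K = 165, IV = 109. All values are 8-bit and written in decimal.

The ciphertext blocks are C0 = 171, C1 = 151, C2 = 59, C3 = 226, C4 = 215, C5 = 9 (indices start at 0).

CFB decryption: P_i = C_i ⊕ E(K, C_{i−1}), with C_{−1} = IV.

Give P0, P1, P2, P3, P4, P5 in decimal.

P0 = 99, P1 = 153, P2 = 9, P3 = 124, P4 = 144, P5 = 123

P0: E(K, 109) = 200; 171 ⊕ 200 = 99.
P1: E(K, 171) = 14; 151 ⊕ 14 = 153.
P2: E(K, 151) = 50; 59 ⊕ 50 = 9.
P3: E(K, 59) = 158; 226 ⊕ 158 = 124.
P4: E(K, 226) = 71; 215 ⊕ 71 = 144.
P5: E(K, 215) = 114; 9 ⊕ 114 = 123.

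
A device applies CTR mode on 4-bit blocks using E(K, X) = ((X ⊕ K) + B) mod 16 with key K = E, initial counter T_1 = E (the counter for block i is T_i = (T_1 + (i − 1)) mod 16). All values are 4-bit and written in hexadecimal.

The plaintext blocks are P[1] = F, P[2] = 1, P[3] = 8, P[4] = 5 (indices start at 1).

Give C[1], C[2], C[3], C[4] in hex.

C[1] = 4, C[2] = D, C[3] = 1, C[4] = F

CTR encryption: S_i = E(K, T_i) where T_i is the counter for block i; C_i = P_i ⊕ S_i.
C[1]: T = E, S = E(K, T) = B; F ⊕ B = 4.
C[2]: T = F, S = E(K, T) = C; 1 ⊕ C = D.
C[3]: T = 0, S = E(K, T) = 9; 8 ⊕ 9 = 1.
C[4]: T = 1, S = E(K, T) = A; 5 ⊕ A = F.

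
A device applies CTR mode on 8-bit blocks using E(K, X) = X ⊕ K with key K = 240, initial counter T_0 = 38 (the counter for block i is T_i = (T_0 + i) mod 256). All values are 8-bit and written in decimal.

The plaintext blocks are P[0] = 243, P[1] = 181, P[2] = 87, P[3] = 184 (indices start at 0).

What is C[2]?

CTR encryption: S_i = E(K, T_i) where T_i is the counter for block i; C_i = P_i ⊕ S_i.
C[0]: T = 38, S = E(K, T) = 214; 243 ⊕ 214 = 37.
C[1]: T = 39, S = E(K, T) = 215; 181 ⊕ 215 = 98.
C[2]: T = 40, S = E(K, T) = 216; 87 ⊕ 216 = 143.

C[2] = 143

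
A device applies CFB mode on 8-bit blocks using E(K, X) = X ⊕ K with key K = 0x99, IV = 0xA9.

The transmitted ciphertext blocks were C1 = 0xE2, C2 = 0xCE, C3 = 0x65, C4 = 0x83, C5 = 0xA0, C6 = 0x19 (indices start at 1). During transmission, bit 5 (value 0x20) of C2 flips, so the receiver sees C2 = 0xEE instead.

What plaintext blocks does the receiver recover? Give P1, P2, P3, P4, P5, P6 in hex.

P1 = 0xD2, P2 = 0x95, P3 = 0x12, P4 = 0x7F, P5 = 0xBA, P6 = 0x20

CFB decryption: P_i = C_i ⊕ E(K, C_{i−1}), with C_{0} = IV.
Only C2 changed, to 0xEE. In CFB, a change in C_i flips the same bit in P_i and garbles P_{i+1}. Decrypting the received ciphertext:
P1: E(K, 0xA9) = 0x30; 0xE2 ⊕ 0x30 = 0xD2.
P2: E(K, 0xE2) = 0x7B; 0xEE ⊕ 0x7B = 0x95.
P3: E(K, 0xEE) = 0x77; 0x65 ⊕ 0x77 = 0x12.
P4: E(K, 0x65) = 0xFC; 0x83 ⊕ 0xFC = 0x7F.
P5: E(K, 0x83) = 0x1A; 0xA0 ⊕ 0x1A = 0xBA.
P6: E(K, 0xA0) = 0x39; 0x19 ⊕ 0x39 = 0x20.
Blocks that differ from the original plaintext: P2, P3.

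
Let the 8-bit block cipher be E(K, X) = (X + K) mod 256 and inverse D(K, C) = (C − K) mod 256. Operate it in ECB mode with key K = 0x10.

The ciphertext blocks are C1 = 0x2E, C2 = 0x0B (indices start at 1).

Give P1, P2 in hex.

ECB decryption: P_i = D(K, C_i).
P1: D(K, 0x2E) = 0x1E.
P2: D(K, 0x0B) = 0xFB.

P1 = 0x1E, P2 = 0xFB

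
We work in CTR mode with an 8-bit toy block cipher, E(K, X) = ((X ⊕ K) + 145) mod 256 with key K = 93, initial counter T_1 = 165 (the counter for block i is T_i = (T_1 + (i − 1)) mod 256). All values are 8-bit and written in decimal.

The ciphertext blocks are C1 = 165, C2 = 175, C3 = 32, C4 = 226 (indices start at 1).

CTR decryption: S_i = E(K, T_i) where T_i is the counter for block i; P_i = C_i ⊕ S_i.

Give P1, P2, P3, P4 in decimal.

P1: T = 165, S = E(K, T) = 137; 165 ⊕ 137 = 44.
P2: T = 166, S = E(K, T) = 140; 175 ⊕ 140 = 35.
P3: T = 167, S = E(K, T) = 139; 32 ⊕ 139 = 171.
P4: T = 168, S = E(K, T) = 134; 226 ⊕ 134 = 100.

P1 = 44, P2 = 35, P3 = 171, P4 = 100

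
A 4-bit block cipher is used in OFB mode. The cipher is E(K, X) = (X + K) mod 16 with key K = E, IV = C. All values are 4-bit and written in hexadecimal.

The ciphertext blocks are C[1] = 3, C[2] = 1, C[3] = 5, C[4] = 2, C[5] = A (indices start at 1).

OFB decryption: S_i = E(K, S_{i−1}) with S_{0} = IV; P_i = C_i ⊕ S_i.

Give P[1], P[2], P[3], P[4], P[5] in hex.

P[1]: S = E(K, C) = A; 3 ⊕ A = 9.
P[2]: S = E(K, A) = 8; 1 ⊕ 8 = 9.
P[3]: S = E(K, 8) = 6; 5 ⊕ 6 = 3.
P[4]: S = E(K, 6) = 4; 2 ⊕ 4 = 6.
P[5]: S = E(K, 4) = 2; A ⊕ 2 = 8.

P[1] = 9, P[2] = 9, P[3] = 3, P[4] = 6, P[5] = 8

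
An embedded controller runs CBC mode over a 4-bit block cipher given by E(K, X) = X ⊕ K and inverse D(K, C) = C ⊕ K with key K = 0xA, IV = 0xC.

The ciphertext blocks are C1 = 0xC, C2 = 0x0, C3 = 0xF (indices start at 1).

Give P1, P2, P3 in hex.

CBC decryption: P_i = D(K, C_i) ⊕ C_{i−1}, with C_{0} = IV.
P1: D(K, 0xC) = 0x6; 0x6 ⊕ 0xC = 0xA.
P2: D(K, 0x0) = 0xA; 0xA ⊕ 0xC = 0x6.
P3: D(K, 0xF) = 0x5; 0x5 ⊕ 0x0 = 0x5.

P1 = 0xA, P2 = 0x6, P3 = 0x5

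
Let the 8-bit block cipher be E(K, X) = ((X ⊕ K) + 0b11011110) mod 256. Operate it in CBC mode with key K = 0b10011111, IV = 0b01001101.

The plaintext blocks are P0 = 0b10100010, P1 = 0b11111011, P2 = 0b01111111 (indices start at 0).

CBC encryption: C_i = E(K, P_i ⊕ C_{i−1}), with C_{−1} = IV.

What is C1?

C0: P0 ⊕ 0b01001101 = 0b11101111; E(K, 0b11101111) = 0b01001110.
C1: P1 ⊕ 0b01001110 = 0b10110101; E(K, 0b10110101) = 0b00001000.

C1 = 0b00001000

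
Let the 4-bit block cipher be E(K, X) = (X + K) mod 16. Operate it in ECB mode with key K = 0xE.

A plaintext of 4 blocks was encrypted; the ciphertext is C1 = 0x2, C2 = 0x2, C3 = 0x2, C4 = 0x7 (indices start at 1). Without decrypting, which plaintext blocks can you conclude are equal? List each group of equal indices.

ECB encrypts each block independently with the same key, so equal ciphertext blocks imply equal plaintext blocks.
C1 = C2 = C3 = 0x2, so P1 = P2 = P3.

P1 = P2 = P3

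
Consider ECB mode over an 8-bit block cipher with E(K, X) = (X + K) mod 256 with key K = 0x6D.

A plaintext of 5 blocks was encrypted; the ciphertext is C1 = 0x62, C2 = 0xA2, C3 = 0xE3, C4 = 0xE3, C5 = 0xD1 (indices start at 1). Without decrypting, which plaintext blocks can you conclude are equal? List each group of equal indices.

P3 = P4

ECB encrypts each block independently with the same key, so equal ciphertext blocks imply equal plaintext blocks.
C3 = C4 = 0xE3, so P3 = P4.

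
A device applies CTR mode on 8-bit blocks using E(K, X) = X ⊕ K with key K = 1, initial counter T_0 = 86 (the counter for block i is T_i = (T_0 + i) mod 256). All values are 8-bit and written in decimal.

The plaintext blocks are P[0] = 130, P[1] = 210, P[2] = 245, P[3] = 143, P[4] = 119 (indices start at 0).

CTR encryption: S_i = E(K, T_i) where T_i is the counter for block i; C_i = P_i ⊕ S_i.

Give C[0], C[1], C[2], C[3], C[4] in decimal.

C[0]: T = 86, S = E(K, T) = 87; 130 ⊕ 87 = 213.
C[1]: T = 87, S = E(K, T) = 86; 210 ⊕ 86 = 132.
C[2]: T = 88, S = E(K, T) = 89; 245 ⊕ 89 = 172.
C[3]: T = 89, S = E(K, T) = 88; 143 ⊕ 88 = 215.
C[4]: T = 90, S = E(K, T) = 91; 119 ⊕ 91 = 44.

C[0] = 213, C[1] = 132, C[2] = 172, C[3] = 215, C[4] = 44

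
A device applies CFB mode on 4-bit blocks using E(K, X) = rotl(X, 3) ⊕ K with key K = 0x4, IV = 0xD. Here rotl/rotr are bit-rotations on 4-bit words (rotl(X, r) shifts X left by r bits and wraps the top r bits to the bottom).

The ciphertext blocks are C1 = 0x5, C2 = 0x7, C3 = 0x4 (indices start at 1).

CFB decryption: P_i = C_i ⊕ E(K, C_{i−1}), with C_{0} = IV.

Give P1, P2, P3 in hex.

P1: E(K, 0xD) = 0xA; 0x5 ⊕ 0xA = 0xF.
P2: E(K, 0x5) = 0xE; 0x7 ⊕ 0xE = 0x9.
P3: E(K, 0x7) = 0xF; 0x4 ⊕ 0xF = 0xB.

P1 = 0xF, P2 = 0x9, P3 = 0xB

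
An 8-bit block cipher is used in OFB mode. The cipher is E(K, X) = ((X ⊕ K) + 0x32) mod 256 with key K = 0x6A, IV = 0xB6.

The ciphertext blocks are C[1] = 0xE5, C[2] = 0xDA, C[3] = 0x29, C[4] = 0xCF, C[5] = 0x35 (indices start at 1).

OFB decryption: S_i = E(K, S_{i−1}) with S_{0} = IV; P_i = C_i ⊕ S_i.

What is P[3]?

P[1]: S = E(K, 0xB6) = 0x0E; 0xE5 ⊕ 0x0E = 0xEB.
P[2]: S = E(K, 0x0E) = 0x96; 0xDA ⊕ 0x96 = 0x4C.
P[3]: S = E(K, 0x96) = 0x2E; 0x29 ⊕ 0x2E = 0x07.

P[3] = 0x07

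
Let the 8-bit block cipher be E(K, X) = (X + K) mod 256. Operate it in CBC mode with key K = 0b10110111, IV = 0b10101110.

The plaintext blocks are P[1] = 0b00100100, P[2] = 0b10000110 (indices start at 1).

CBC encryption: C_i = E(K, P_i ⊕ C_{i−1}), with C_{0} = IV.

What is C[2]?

C[1]: P[1] ⊕ 0b10101110 = 0b10001010; E(K, 0b10001010) = 0b01000001.
C[2]: P[2] ⊕ 0b01000001 = 0b11000111; E(K, 0b11000111) = 0b01111110.

C[2] = 0b01111110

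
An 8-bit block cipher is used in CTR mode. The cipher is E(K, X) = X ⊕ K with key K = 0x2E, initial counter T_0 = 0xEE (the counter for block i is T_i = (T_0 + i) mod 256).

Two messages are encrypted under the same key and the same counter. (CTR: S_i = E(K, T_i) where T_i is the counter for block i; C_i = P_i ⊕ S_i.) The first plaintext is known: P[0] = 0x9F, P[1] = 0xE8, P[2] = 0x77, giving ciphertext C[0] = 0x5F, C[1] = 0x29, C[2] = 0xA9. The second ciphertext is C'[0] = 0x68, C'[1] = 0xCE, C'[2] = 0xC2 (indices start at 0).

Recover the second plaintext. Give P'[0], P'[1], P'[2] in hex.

P'[0] = 0xA8, P'[1] = 0x0F, P'[2] = 0x1C

In CTR with a reused counter, both messages share the same keystream S_i, so C_i ⊕ C'_i = P_i ⊕ P'_i and thus P'_i = P_i ⊕ C_i ⊕ C'_i.
P'[0]: 0x9F ⊕ 0x5F ⊕ 0x68 = 0xA8.
P'[1]: 0xE8 ⊕ 0x29 ⊕ 0xCE = 0x0F.
P'[2]: 0x77 ⊕ 0xA9 ⊕ 0xC2 = 0x1C.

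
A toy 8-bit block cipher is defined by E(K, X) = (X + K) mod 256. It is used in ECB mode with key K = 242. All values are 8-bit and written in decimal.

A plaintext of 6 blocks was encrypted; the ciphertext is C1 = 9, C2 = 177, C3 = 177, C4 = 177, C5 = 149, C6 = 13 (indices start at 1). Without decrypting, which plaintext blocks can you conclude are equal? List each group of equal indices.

P2 = P3 = P4

ECB encrypts each block independently with the same key, so equal ciphertext blocks imply equal plaintext blocks.
C2 = C3 = C4 = 177, so P2 = P3 = P4.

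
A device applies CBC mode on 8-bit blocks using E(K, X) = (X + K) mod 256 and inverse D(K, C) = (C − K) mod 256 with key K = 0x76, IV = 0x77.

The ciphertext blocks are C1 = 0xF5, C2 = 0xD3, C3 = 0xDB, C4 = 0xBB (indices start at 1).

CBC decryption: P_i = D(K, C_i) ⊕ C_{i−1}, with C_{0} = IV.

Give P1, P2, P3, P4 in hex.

P1 = 0x08, P2 = 0xA8, P3 = 0xB6, P4 = 0x9E

P1: D(K, 0xF5) = 0x7F; 0x7F ⊕ 0x77 = 0x08.
P2: D(K, 0xD3) = 0x5D; 0x5D ⊕ 0xF5 = 0xA8.
P3: D(K, 0xDB) = 0x65; 0x65 ⊕ 0xD3 = 0xB6.
P4: D(K, 0xBB) = 0x45; 0x45 ⊕ 0xDB = 0x9E.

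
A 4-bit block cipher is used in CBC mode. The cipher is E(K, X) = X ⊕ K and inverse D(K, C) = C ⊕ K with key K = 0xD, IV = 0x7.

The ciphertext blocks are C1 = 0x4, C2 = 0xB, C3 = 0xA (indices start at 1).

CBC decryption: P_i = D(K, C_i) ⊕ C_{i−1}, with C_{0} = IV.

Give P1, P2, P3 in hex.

P1 = 0xE, P2 = 0x2, P3 = 0xC

P1: D(K, 0x4) = 0x9; 0x9 ⊕ 0x7 = 0xE.
P2: D(K, 0xB) = 0x6; 0x6 ⊕ 0x4 = 0x2.
P3: D(K, 0xA) = 0x7; 0x7 ⊕ 0xB = 0xC.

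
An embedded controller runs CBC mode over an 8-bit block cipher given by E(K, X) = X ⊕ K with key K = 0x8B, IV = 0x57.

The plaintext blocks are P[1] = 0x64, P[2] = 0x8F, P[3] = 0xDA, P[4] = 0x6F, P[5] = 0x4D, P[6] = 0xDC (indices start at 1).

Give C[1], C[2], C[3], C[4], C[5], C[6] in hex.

C[1] = 0xB8, C[2] = 0xBC, C[3] = 0xED, C[4] = 0x09, C[5] = 0xCF, C[6] = 0x98

CBC encryption: C_i = E(K, P_i ⊕ C_{i−1}), with C_{0} = IV.
C[1]: P[1] ⊕ 0x57 = 0x33; E(K, 0x33) = 0xB8.
C[2]: P[2] ⊕ 0xB8 = 0x37; E(K, 0x37) = 0xBC.
C[3]: P[3] ⊕ 0xBC = 0x66; E(K, 0x66) = 0xED.
C[4]: P[4] ⊕ 0xED = 0x82; E(K, 0x82) = 0x09.
C[5]: P[5] ⊕ 0x09 = 0x44; E(K, 0x44) = 0xCF.
C[6]: P[6] ⊕ 0xCF = 0x13; E(K, 0x13) = 0x98.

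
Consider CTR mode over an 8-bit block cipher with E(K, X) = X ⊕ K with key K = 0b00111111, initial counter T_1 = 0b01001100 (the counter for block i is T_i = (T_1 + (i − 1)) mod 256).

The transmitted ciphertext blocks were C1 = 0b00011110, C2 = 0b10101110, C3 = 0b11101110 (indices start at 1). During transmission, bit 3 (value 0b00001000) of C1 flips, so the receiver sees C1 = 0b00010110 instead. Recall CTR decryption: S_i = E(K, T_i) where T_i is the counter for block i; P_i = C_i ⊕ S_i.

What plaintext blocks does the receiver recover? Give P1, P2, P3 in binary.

P1 = 0b01100101, P2 = 0b11011100, P3 = 0b10011111

Only C1 changed, to 0b00010110. In CTR, a change in C_i flips the same bit in P_i only; the keystream is unaffected. Decrypting the received ciphertext:
P1: T = 0b01001100, S = E(K, T) = 0b01110011; 0b00010110 ⊕ 0b01110011 = 0b01100101.
P2: T = 0b01001101, S = E(K, T) = 0b01110010; 0b10101110 ⊕ 0b01110010 = 0b11011100.
P3: T = 0b01001110, S = E(K, T) = 0b01110001; 0b11101110 ⊕ 0b01110001 = 0b10011111.
Blocks that differ from the original plaintext: P1.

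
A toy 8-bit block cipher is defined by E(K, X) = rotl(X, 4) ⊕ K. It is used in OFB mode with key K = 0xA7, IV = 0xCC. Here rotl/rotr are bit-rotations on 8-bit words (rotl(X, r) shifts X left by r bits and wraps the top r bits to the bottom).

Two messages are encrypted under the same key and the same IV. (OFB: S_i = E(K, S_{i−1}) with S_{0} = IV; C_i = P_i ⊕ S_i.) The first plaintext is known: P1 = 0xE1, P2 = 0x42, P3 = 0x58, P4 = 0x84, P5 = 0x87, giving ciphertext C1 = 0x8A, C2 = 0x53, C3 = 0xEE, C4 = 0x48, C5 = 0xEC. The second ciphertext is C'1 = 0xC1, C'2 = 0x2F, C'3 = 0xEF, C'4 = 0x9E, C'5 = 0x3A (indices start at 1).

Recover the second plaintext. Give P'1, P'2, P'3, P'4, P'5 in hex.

P'1 = 0xAA, P'2 = 0x3E, P'3 = 0x59, P'4 = 0x52, P'5 = 0x51

In OFB with a reused IV, both messages share the same keystream S_i, so C_i ⊕ C'_i = P_i ⊕ P'_i and thus P'_i = P_i ⊕ C_i ⊕ C'_i.
P'1: 0xE1 ⊕ 0x8A ⊕ 0xC1 = 0xAA.
P'2: 0x42 ⊕ 0x53 ⊕ 0x2F = 0x3E.
P'3: 0x58 ⊕ 0xEE ⊕ 0xEF = 0x59.
P'4: 0x84 ⊕ 0x48 ⊕ 0x9E = 0x52.
P'5: 0x87 ⊕ 0xEC ⊕ 0x3A = 0x51.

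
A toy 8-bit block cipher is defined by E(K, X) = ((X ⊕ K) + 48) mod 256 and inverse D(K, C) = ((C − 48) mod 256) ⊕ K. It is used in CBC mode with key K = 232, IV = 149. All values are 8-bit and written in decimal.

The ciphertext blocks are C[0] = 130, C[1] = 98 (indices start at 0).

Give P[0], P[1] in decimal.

CBC decryption: P_i = D(K, C_i) ⊕ C_{i−1}, with C_{−1} = IV.
P[0]: D(K, 130) = 186; 186 ⊕ 149 = 47.
P[1]: D(K, 98) = 218; 218 ⊕ 130 = 88.

P[0] = 47, P[1] = 88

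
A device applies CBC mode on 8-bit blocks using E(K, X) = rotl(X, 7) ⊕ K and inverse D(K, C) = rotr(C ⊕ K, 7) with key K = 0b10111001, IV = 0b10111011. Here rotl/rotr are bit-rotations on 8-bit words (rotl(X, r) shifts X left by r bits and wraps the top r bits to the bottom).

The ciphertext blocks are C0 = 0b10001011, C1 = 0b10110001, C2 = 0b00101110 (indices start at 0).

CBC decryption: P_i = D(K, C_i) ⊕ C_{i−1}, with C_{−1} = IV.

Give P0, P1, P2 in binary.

P0 = 0b11011111, P1 = 0b10011011, P2 = 0b10011110

P0: D(K, 0b10001011) = 0b01100100; 0b01100100 ⊕ 0b10111011 = 0b11011111.
P1: D(K, 0b10110001) = 0b00010000; 0b00010000 ⊕ 0b10001011 = 0b10011011.
P2: D(K, 0b00101110) = 0b00101111; 0b00101111 ⊕ 0b10110001 = 0b10011110.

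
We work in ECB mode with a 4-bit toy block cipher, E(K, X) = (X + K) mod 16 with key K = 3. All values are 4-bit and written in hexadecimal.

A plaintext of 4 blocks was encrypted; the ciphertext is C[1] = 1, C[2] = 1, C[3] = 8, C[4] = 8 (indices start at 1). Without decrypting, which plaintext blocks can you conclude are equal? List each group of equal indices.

P[1] = P[2]; P[3] = P[4]

ECB encrypts each block independently with the same key, so equal ciphertext blocks imply equal plaintext blocks.
C[1] = C[2] = 1, so P[1] = P[2].
C[3] = C[4] = 8, so P[3] = P[4].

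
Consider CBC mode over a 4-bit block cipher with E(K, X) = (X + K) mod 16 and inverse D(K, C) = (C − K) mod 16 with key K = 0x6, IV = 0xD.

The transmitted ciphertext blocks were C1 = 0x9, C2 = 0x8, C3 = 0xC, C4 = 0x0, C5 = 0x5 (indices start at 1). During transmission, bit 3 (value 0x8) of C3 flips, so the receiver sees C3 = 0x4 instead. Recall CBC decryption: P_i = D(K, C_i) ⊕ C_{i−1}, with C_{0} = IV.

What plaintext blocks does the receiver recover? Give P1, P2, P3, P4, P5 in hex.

Only C3 changed, to 0x4. In CBC, a change in C_i garbles P_i and flips the same bit in P_{i+1}. Decrypting the received ciphertext:
P1: D(K, 0x9) = 0x3; 0x3 ⊕ 0xD = 0xE.
P2: D(K, 0x8) = 0x2; 0x2 ⊕ 0x9 = 0xB.
P3: D(K, 0x4) = 0xE; 0xE ⊕ 0x8 = 0x6.
P4: D(K, 0x0) = 0xA; 0xA ⊕ 0x4 = 0xE.
P5: D(K, 0x5) = 0xF; 0xF ⊕ 0x0 = 0xF.
Blocks that differ from the original plaintext: P3, P4.

P1 = 0xE, P2 = 0xB, P3 = 0x6, P4 = 0xE, P5 = 0xF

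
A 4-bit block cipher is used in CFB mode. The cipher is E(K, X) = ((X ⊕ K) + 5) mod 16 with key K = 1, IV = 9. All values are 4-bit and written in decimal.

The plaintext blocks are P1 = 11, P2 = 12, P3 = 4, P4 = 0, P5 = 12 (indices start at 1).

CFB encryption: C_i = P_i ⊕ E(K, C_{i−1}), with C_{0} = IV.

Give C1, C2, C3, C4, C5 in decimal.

C1: E(K, 9) = 13; 11 ⊕ 13 = 6.
C2: E(K, 6) = 12; 12 ⊕ 12 = 0.
C3: E(K, 0) = 6; 4 ⊕ 6 = 2.
C4: E(K, 2) = 8; 0 ⊕ 8 = 8.
C5: E(K, 8) = 14; 12 ⊕ 14 = 2.

C1 = 6, C2 = 0, C3 = 2, C4 = 8, C5 = 2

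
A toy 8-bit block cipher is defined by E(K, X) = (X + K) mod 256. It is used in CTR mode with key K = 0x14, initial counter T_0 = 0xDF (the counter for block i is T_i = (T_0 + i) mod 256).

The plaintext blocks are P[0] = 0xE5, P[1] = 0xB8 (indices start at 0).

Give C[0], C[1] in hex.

CTR encryption: S_i = E(K, T_i) where T_i is the counter for block i; C_i = P_i ⊕ S_i.
C[0]: T = 0xDF, S = E(K, T) = 0xF3; 0xE5 ⊕ 0xF3 = 0x16.
C[1]: T = 0xE0, S = E(K, T) = 0xF4; 0xB8 ⊕ 0xF4 = 0x4C.

C[0] = 0x16, C[1] = 0x4C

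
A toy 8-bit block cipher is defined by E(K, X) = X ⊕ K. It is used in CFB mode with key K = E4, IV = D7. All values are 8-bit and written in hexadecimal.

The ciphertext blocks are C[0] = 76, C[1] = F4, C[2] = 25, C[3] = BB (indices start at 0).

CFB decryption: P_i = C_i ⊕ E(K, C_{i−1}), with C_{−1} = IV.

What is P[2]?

P[2]: E(K, F4) = 10; 25 ⊕ 10 = 35.

P[2] = 35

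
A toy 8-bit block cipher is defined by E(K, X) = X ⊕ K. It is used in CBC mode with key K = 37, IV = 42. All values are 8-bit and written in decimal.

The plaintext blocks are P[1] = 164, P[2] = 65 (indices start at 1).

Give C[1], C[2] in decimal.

C[1] = 171, C[2] = 207

CBC encryption: C_i = E(K, P_i ⊕ C_{i−1}), with C_{0} = IV.
C[1]: P[1] ⊕ 42 = 142; E(K, 142) = 171.
C[2]: P[2] ⊕ 171 = 234; E(K, 234) = 207.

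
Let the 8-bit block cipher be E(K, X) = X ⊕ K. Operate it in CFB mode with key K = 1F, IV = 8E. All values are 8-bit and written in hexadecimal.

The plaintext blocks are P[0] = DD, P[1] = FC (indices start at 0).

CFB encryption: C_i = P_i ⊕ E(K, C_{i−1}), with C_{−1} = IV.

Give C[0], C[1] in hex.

C[0] = 4C, C[1] = AF

C[0]: E(K, 8E) = 91; DD ⊕ 91 = 4C.
C[1]: E(K, 4C) = 53; FC ⊕ 53 = AF.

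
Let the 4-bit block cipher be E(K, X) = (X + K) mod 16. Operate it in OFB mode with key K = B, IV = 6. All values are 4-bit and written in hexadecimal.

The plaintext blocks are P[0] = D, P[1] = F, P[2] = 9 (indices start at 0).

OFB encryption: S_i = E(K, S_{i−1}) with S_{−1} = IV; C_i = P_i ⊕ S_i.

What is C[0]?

C[0]: S = E(K, 6) = 1; D ⊕ 1 = C.

C[0] = C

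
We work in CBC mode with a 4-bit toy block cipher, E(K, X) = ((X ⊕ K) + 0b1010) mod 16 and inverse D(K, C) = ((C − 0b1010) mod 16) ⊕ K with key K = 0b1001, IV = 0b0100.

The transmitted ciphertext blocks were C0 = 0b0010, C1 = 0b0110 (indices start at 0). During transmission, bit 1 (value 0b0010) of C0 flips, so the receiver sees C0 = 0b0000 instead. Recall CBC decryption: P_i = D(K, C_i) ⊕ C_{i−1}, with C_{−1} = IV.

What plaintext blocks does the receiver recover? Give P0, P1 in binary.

Only C0 changed, to 0b0000. In CBC, a change in C_i garbles P_i and flips the same bit in P_{i+1}. Decrypting the received ciphertext:
P0: D(K, 0b0000) = 0b1111; 0b1111 ⊕ 0b0100 = 0b1011.
P1: D(K, 0b0110) = 0b0101; 0b0101 ⊕ 0b0000 = 0b0101.
Blocks that differ from the original plaintext: P0, P1.

P0 = 0b1011, P1 = 0b0101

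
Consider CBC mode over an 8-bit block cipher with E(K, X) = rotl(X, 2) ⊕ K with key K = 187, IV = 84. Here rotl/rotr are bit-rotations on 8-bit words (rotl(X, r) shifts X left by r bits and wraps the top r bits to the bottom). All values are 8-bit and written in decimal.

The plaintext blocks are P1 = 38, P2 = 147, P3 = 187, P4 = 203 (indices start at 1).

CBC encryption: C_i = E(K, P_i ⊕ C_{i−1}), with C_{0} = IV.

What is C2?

C2 = 60

C1: P1 ⊕ 84 = 114; E(K, 114) = 114.
C2: P2 ⊕ 114 = 225; E(K, 225) = 60.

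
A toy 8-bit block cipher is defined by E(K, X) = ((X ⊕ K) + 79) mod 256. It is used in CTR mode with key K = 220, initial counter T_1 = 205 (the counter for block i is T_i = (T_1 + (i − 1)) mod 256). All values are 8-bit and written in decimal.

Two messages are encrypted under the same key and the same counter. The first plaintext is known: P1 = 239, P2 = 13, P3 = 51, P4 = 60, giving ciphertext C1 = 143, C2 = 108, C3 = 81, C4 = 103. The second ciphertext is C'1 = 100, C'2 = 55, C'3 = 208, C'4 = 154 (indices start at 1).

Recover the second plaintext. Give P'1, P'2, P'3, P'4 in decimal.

P'1 = 4, P'2 = 86, P'3 = 178, P'4 = 193

In CTR with a reused counter, both messages share the same keystream S_i, so C_i ⊕ C'_i = P_i ⊕ P'_i and thus P'_i = P_i ⊕ C_i ⊕ C'_i.
P'1: 239 ⊕ 143 ⊕ 100 = 4.
P'2: 13 ⊕ 108 ⊕ 55 = 86.
P'3: 51 ⊕ 81 ⊕ 208 = 178.
P'4: 60 ⊕ 103 ⊕ 154 = 193.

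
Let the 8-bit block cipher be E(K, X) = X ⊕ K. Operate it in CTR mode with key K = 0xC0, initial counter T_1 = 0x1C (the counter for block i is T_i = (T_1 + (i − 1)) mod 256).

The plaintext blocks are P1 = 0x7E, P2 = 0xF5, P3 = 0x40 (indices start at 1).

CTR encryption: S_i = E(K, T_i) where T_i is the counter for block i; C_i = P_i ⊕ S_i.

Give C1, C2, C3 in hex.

C1: T = 0x1C, S = E(K, T) = 0xDC; 0x7E ⊕ 0xDC = 0xA2.
C2: T = 0x1D, S = E(K, T) = 0xDD; 0xF5 ⊕ 0xDD = 0x28.
C3: T = 0x1E, S = E(K, T) = 0xDE; 0x40 ⊕ 0xDE = 0x9E.

C1 = 0xA2, C2 = 0x28, C3 = 0x9E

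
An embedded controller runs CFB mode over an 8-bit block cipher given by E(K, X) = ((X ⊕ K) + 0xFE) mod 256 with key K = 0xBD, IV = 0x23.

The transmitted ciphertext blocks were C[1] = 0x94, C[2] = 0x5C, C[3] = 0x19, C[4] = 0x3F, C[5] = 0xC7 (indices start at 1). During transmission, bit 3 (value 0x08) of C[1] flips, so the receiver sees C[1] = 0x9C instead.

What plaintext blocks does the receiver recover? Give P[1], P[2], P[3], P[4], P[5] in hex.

CFB decryption: P_i = C_i ⊕ E(K, C_{i−1}), with C_{0} = IV.
Only C[1] changed, to 0x9C. In CFB, a change in C_i flips the same bit in P_i and garbles P_{i+1}. Decrypting the received ciphertext:
P[1]: E(K, 0x23) = 0x9C; 0x9C ⊕ 0x9C = 0x00.
P[2]: E(K, 0x9C) = 0x1F; 0x5C ⊕ 0x1F = 0x43.
P[3]: E(K, 0x5C) = 0xDF; 0x19 ⊕ 0xDF = 0xC6.
P[4]: E(K, 0x19) = 0xA2; 0x3F ⊕ 0xA2 = 0x9D.
P[5]: E(K, 0x3F) = 0x80; 0xC7 ⊕ 0x80 = 0x47.
Blocks that differ from the original plaintext: P[1], P[2].

P[1] = 0x00, P[2] = 0x43, P[3] = 0xC6, P[4] = 0x9D, P[5] = 0x47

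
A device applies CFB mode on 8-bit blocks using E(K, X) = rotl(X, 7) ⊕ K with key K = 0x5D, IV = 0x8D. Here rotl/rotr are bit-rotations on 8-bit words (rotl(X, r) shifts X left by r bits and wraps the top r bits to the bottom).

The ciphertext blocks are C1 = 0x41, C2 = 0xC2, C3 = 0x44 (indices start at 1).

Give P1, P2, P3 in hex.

CFB decryption: P_i = C_i ⊕ E(K, C_{i−1}), with C_{0} = IV.
P1: E(K, 0x8D) = 0x9B; 0x41 ⊕ 0x9B = 0xDA.
P2: E(K, 0x41) = 0xFD; 0xC2 ⊕ 0xFD = 0x3F.
P3: E(K, 0xC2) = 0x3C; 0x44 ⊕ 0x3C = 0x78.

P1 = 0xDA, P2 = 0x3F, P3 = 0x78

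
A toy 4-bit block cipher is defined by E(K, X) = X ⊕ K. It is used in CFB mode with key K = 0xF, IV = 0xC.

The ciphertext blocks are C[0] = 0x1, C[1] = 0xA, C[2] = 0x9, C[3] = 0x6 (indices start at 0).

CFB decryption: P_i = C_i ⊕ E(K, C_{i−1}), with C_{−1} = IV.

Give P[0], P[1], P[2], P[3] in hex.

P[0] = 0x2, P[1] = 0x4, P[2] = 0xC, P[3] = 0x0

P[0]: E(K, 0xC) = 0x3; 0x1 ⊕ 0x3 = 0x2.
P[1]: E(K, 0x1) = 0xE; 0xA ⊕ 0xE = 0x4.
P[2]: E(K, 0xA) = 0x5; 0x9 ⊕ 0x5 = 0xC.
P[3]: E(K, 0x9) = 0x6; 0x6 ⊕ 0x6 = 0x0.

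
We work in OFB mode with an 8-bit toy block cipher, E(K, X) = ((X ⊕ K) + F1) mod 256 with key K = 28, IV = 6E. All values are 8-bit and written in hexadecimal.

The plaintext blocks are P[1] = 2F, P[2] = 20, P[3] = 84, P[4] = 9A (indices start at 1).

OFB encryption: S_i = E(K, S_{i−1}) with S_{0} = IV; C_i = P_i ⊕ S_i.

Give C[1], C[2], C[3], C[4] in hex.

C[1]: S = E(K, 6E) = 37; 2F ⊕ 37 = 18.
C[2]: S = E(K, 37) = 10; 20 ⊕ 10 = 30.
C[3]: S = E(K, 10) = 29; 84 ⊕ 29 = AD.
C[4]: S = E(K, 29) = F2; 9A ⊕ F2 = 68.

C[1] = 18, C[2] = 30, C[3] = AD, C[4] = 68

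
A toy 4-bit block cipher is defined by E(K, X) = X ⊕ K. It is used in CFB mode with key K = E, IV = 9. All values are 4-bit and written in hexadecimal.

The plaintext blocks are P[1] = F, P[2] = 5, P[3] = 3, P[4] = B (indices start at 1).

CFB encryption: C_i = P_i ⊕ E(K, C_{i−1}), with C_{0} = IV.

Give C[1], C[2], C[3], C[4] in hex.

C[1] = 8, C[2] = 3, C[3] = E, C[4] = B

C[1]: E(K, 9) = 7; F ⊕ 7 = 8.
C[2]: E(K, 8) = 6; 5 ⊕ 6 = 3.
C[3]: E(K, 3) = D; 3 ⊕ D = E.
C[4]: E(K, E) = 0; B ⊕ 0 = B.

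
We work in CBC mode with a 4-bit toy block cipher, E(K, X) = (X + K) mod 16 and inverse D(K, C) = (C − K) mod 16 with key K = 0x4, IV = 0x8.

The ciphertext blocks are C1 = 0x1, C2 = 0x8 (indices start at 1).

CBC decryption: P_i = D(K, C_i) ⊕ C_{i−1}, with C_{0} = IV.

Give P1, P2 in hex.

P1 = 0x5, P2 = 0x5

P1: D(K, 0x1) = 0xD; 0xD ⊕ 0x8 = 0x5.
P2: D(K, 0x8) = 0x4; 0x4 ⊕ 0x1 = 0x5.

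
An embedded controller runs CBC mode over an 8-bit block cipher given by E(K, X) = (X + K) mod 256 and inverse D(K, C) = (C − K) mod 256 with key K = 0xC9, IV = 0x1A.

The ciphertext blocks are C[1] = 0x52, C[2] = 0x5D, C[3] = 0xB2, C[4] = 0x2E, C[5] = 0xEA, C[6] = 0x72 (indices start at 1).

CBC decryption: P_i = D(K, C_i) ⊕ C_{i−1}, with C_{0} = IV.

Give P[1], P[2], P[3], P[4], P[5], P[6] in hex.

P[1]: D(K, 0x52) = 0x89; 0x89 ⊕ 0x1A = 0x93.
P[2]: D(K, 0x5D) = 0x94; 0x94 ⊕ 0x52 = 0xC6.
P[3]: D(K, 0xB2) = 0xE9; 0xE9 ⊕ 0x5D = 0xB4.
P[4]: D(K, 0x2E) = 0x65; 0x65 ⊕ 0xB2 = 0xD7.
P[5]: D(K, 0xEA) = 0x21; 0x21 ⊕ 0x2E = 0x0F.
P[6]: D(K, 0x72) = 0xA9; 0xA9 ⊕ 0xEA = 0x43.

P[1] = 0x93, P[2] = 0xC6, P[3] = 0xB4, P[4] = 0xD7, P[5] = 0x0F, P[6] = 0x43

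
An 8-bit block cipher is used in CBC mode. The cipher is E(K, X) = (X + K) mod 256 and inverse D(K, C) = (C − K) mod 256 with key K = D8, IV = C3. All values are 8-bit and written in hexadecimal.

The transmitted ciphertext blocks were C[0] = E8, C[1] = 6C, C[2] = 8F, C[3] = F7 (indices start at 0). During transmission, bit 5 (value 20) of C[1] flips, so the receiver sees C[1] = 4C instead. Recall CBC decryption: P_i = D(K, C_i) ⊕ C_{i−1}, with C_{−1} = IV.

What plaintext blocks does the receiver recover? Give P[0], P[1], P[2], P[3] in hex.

P[0] = D3, P[1] = 9C, P[2] = FB, P[3] = 90

Only C[1] changed, to 4C. In CBC, a change in C_i garbles P_i and flips the same bit in P_{i+1}. Decrypting the received ciphertext:
P[0]: D(K, E8) = 10; 10 ⊕ C3 = D3.
P[1]: D(K, 4C) = 74; 74 ⊕ E8 = 9C.
P[2]: D(K, 8F) = B7; B7 ⊕ 4C = FB.
P[3]: D(K, F7) = 1F; 1F ⊕ 8F = 90.
Blocks that differ from the original plaintext: P[1], P[2].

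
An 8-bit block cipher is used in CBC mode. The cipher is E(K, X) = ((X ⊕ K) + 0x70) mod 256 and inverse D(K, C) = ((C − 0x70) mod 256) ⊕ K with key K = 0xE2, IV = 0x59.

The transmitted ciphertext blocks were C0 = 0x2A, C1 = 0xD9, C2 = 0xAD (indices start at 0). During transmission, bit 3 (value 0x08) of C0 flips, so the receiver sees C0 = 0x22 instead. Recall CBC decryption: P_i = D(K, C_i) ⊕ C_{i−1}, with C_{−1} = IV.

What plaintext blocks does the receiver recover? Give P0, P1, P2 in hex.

Only C0 changed, to 0x22. In CBC, a change in C_i garbles P_i and flips the same bit in P_{i+1}. Decrypting the received ciphertext:
P0: D(K, 0x22) = 0x50; 0x50 ⊕ 0x59 = 0x09.
P1: D(K, 0xD9) = 0x8B; 0x8B ⊕ 0x22 = 0xA9.
P2: D(K, 0xAD) = 0xDF; 0xDF ⊕ 0xD9 = 0x06.
Blocks that differ from the original plaintext: P0, P1.

P0 = 0x09, P1 = 0xA9, P2 = 0x06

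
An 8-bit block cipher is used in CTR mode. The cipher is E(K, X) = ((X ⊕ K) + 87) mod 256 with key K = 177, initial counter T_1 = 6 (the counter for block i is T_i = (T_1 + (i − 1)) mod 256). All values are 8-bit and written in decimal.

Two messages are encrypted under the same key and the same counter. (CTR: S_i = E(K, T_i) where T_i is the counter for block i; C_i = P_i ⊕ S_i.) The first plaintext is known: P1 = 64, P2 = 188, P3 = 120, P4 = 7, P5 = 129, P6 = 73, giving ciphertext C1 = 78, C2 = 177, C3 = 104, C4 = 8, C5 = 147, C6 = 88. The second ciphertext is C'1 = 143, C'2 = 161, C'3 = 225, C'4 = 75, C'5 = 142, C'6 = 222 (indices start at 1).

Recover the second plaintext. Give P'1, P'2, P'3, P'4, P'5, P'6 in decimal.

In CTR with a reused counter, both messages share the same keystream S_i, so C_i ⊕ C'_i = P_i ⊕ P'_i and thus P'_i = P_i ⊕ C_i ⊕ C'_i.
P'1: 64 ⊕ 78 ⊕ 143 = 129.
P'2: 188 ⊕ 177 ⊕ 161 = 172.
P'3: 120 ⊕ 104 ⊕ 225 = 241.
P'4: 7 ⊕ 8 ⊕ 75 = 68.
P'5: 129 ⊕ 147 ⊕ 142 = 156.
P'6: 73 ⊕ 88 ⊕ 222 = 207.

P'1 = 129, P'2 = 172, P'3 = 241, P'4 = 68, P'5 = 156, P'6 = 207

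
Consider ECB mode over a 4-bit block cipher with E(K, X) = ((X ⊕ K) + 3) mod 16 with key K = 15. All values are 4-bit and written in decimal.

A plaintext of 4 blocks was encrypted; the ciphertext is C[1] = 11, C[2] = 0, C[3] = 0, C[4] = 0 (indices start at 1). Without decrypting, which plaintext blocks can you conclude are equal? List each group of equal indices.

P[2] = P[3] = P[4]

ECB encrypts each block independently with the same key, so equal ciphertext blocks imply equal plaintext blocks.
C[2] = C[3] = C[4] = 0, so P[2] = P[3] = P[4].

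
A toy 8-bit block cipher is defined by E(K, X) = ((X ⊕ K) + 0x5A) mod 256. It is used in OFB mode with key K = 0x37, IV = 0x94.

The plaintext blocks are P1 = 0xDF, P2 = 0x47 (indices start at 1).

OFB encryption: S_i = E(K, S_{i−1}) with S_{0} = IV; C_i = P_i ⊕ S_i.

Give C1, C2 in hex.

C1: S = E(K, 0x94) = 0xFD; 0xDF ⊕ 0xFD = 0x22.
C2: S = E(K, 0xFD) = 0x24; 0x47 ⊕ 0x24 = 0x63.

C1 = 0x22, C2 = 0x63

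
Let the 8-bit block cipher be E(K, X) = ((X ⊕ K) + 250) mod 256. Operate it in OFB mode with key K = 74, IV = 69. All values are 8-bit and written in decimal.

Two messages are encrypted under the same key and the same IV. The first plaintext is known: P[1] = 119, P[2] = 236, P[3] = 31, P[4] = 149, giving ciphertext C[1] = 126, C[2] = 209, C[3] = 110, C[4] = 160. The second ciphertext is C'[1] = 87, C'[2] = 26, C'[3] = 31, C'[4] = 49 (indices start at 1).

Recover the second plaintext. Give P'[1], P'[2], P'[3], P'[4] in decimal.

P'[1] = 94, P'[2] = 39, P'[3] = 110, P'[4] = 4

In OFB with a reused IV, both messages share the same keystream S_i, so C_i ⊕ C'_i = P_i ⊕ P'_i and thus P'_i = P_i ⊕ C_i ⊕ C'_i.
P'[1]: 119 ⊕ 126 ⊕ 87 = 94.
P'[2]: 236 ⊕ 209 ⊕ 26 = 39.
P'[3]: 31 ⊕ 110 ⊕ 31 = 110.
P'[4]: 149 ⊕ 160 ⊕ 49 = 4.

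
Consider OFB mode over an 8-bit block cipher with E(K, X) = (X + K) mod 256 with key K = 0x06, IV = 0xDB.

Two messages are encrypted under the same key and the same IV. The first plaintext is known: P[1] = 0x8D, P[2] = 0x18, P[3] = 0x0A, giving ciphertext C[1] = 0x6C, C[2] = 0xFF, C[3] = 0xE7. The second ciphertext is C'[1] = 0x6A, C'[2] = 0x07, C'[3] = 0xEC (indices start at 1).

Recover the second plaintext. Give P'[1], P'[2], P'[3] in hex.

In OFB with a reused IV, both messages share the same keystream S_i, so C_i ⊕ C'_i = P_i ⊕ P'_i and thus P'_i = P_i ⊕ C_i ⊕ C'_i.
P'[1]: 0x8D ⊕ 0x6C ⊕ 0x6A = 0x8B.
P'[2]: 0x18 ⊕ 0xFF ⊕ 0x07 = 0xE0.
P'[3]: 0x0A ⊕ 0xE7 ⊕ 0xEC = 0x01.

P'[1] = 0x8B, P'[2] = 0xE0, P'[3] = 0x01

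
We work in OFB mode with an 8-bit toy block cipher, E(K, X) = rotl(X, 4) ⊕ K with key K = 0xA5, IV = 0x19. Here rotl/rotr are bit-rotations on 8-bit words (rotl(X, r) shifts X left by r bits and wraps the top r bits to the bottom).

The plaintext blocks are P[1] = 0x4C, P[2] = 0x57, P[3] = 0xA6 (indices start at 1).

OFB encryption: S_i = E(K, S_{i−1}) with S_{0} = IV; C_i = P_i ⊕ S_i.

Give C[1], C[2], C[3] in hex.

C[1]: S = E(K, 0x19) = 0x34; 0x4C ⊕ 0x34 = 0x78.
C[2]: S = E(K, 0x34) = 0xE6; 0x57 ⊕ 0xE6 = 0xB1.
C[3]: S = E(K, 0xE6) = 0xCB; 0xA6 ⊕ 0xCB = 0x6D.

C[1] = 0x78, C[2] = 0xB1, C[3] = 0x6D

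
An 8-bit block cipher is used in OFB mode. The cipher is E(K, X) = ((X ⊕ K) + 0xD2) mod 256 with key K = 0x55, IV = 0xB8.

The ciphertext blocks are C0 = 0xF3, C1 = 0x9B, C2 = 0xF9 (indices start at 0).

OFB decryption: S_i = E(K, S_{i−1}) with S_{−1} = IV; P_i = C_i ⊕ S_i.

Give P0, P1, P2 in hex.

P0: S = E(K, 0xB8) = 0xBF; 0xF3 ⊕ 0xBF = 0x4C.
P1: S = E(K, 0xBF) = 0xBC; 0x9B ⊕ 0xBC = 0x27.
P2: S = E(K, 0xBC) = 0xBB; 0xF9 ⊕ 0xBB = 0x42.

P0 = 0x4C, P1 = 0x27, P2 = 0x42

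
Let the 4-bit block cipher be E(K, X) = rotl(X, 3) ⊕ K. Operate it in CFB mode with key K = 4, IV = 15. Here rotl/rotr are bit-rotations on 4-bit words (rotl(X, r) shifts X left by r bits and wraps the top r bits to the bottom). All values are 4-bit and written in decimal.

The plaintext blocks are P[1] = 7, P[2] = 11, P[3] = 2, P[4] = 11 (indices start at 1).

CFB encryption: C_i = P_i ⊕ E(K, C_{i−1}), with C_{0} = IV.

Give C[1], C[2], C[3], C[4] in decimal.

C[1]: E(K, 15) = 11; 7 ⊕ 11 = 12.
C[2]: E(K, 12) = 2; 11 ⊕ 2 = 9.
C[3]: E(K, 9) = 8; 2 ⊕ 8 = 10.
C[4]: E(K, 10) = 1; 11 ⊕ 1 = 10.

C[1] = 12, C[2] = 9, C[3] = 10, C[4] = 10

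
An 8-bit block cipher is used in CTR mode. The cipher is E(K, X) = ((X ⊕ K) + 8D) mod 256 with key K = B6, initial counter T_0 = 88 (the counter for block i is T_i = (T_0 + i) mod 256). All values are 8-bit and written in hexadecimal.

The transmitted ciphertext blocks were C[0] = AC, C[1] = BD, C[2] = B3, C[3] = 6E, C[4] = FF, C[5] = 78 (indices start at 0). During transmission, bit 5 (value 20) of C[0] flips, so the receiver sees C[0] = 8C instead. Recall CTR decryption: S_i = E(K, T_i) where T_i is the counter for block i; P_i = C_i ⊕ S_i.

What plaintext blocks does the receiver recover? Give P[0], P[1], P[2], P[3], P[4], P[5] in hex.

Only C[0] changed, to 8C. In CTR, a change in C_i flips the same bit in P_i only; the keystream is unaffected. Decrypting the received ciphertext:
P[0]: T = 88, S = E(K, T) = CB; 8C ⊕ CB = 47.
P[1]: T = 89, S = E(K, T) = CC; BD ⊕ CC = 71.
P[2]: T = 8A, S = E(K, T) = C9; B3 ⊕ C9 = 7A.
P[3]: T = 8B, S = E(K, T) = CA; 6E ⊕ CA = A4.
P[4]: T = 8C, S = E(K, T) = C7; FF ⊕ C7 = 38.
P[5]: T = 8D, S = E(K, T) = C8; 78 ⊕ C8 = B0.
Blocks that differ from the original plaintext: P[0].

P[0] = 47, P[1] = 71, P[2] = 7A, P[3] = A4, P[4] = 38, P[5] = B0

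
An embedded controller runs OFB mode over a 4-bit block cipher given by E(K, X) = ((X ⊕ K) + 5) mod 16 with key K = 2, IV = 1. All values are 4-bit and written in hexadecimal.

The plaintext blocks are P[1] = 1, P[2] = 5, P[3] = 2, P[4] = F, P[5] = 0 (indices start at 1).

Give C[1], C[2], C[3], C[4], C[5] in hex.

OFB encryption: S_i = E(K, S_{i−1}) with S_{0} = IV; C_i = P_i ⊕ S_i.
C[1]: S = E(K, 1) = 8; 1 ⊕ 8 = 9.
C[2]: S = E(K, 8) = F; 5 ⊕ F = A.
C[3]: S = E(K, F) = 2; 2 ⊕ 2 = 0.
C[4]: S = E(K, 2) = 5; F ⊕ 5 = A.
C[5]: S = E(K, 5) = C; 0 ⊕ C = C.

C[1] = 9, C[2] = A, C[3] = 0, C[4] = A, C[5] = C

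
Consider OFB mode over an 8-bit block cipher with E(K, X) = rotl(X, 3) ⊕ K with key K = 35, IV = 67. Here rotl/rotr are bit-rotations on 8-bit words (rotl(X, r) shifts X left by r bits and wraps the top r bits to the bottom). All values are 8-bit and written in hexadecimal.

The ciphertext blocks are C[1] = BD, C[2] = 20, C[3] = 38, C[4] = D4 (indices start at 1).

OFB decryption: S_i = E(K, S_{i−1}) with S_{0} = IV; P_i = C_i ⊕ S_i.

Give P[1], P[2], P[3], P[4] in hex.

P[1]: S = E(K, 67) = 0E; BD ⊕ 0E = B3.
P[2]: S = E(K, 0E) = 45; 20 ⊕ 45 = 65.
P[3]: S = E(K, 45) = 1F; 38 ⊕ 1F = 27.
P[4]: S = E(K, 1F) = CD; D4 ⊕ CD = 19.

P[1] = B3, P[2] = 65, P[3] = 27, P[4] = 19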